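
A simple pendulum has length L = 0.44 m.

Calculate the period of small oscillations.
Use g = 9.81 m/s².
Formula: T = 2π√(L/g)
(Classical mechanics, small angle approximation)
T = 2π√(L/g) = 2π√(0.44/9.81) = 1.331 s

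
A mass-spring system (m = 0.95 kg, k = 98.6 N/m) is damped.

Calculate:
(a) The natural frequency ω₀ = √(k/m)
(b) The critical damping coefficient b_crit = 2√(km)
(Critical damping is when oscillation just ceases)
ω₀ = √(k/m) = √(98.6/0.95) = 10.19 rad/s
b_crit = 2√(km) = 2√(98.6×0.95) = 19.36 kg/s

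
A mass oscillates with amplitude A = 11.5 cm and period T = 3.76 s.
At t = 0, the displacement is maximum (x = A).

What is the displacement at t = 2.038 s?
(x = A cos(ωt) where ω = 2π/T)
ω = 2π/T = 2π/3.76 = 1.671 rad/s
x = A cos(ωt) = 11.5×cos(1.671×2.038) = -11.1 cm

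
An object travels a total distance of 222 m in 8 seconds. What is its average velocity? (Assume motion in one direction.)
v_avg = Δd / Δt = 222 / 8 = 27.75 m/s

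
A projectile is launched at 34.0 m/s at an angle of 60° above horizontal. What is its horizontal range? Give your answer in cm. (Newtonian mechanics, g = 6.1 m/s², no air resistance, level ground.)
R = v₀² sin(2θ) / g (with unit conversion) = 16410.0 cm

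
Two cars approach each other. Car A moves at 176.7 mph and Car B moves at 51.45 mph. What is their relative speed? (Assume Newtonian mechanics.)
v_rel = v_A + v_B = 176.7 + 51.45 = 228.2 mph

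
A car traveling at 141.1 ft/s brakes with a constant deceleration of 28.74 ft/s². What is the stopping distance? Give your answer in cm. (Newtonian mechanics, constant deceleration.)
d = v₀² / (2a) (with unit conversion) = 10560.0 cm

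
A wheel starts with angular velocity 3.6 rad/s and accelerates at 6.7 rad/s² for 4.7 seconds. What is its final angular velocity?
ω = ω₀ + αt = 3.6 + 6.7 × 4.7 = 35.09 rad/s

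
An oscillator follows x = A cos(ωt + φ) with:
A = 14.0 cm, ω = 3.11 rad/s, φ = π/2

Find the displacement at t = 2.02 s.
x = A cos(ωt + φ) = 14.0×cos(3.11×2.02 + π/2) = 0.01379 cm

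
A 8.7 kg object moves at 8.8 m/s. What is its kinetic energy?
KE = ½mv² = ½×8.7×8.8² = 336.864 J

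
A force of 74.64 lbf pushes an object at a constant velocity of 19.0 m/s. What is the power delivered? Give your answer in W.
P = Fv = 332 N × 19 m/s = 6308 W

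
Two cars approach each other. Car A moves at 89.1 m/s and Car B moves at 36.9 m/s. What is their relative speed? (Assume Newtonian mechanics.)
v_rel = v_A + v_B = 89.1 + 36.9 = 126.0 m/s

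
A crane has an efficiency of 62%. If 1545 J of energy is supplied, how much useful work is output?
W_out = η × W_in = 0.62 × 1545 = 957.9 J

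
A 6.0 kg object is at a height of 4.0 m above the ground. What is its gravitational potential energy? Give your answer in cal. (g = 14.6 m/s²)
PE = mgh = 6 kg × 14.6 m/s² × 4 m = 350.4 J = 83.75 cal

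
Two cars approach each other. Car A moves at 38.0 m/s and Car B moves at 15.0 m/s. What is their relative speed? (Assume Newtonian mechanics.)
v_rel = v_A + v_B = 38.0 + 15.0 = 53.0 m/s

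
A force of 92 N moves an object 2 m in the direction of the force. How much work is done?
W = Fd = 92×2 = 184.0 J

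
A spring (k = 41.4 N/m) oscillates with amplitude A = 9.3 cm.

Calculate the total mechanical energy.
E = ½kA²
E = ½kA² = ½×41.4×(0.093)² = 0.179 J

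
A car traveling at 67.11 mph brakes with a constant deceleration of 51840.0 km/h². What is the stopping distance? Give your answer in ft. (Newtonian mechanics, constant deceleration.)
d = v₀² / (2a) (with unit conversion) = 369.1 ft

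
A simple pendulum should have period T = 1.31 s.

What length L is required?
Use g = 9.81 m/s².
T = 2π√(L/g) → L = g(T/2π)² = 9.81×(1.31/2π)² = 0.4264 m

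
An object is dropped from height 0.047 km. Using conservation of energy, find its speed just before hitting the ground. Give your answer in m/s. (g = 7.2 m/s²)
mgh = ½mv² → v = √(2gh) = √(2×7.2×47) = 26.02 m/s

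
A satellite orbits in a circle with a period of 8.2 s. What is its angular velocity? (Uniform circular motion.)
ω = 2π/T = 2π/8.2 = 0.7662 rad/s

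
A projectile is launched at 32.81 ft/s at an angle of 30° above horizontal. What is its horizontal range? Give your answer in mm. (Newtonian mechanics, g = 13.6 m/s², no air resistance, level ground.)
R = v₀² sin(2θ) / g (with unit conversion) = 6368.0 mm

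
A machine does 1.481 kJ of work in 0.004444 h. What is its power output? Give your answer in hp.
P = W/t = 1481 J / 16 s = 92.57 W = 0.1241 hp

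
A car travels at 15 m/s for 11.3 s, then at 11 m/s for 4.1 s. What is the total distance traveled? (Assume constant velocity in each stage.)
d₁ = v₁t₁ = 15 × 11.3 = 169.5 m
d₂ = v₂t₂ = 11 × 4.1 = 45.1 m
d_total = 169.5 + 45.1 = 214.6 m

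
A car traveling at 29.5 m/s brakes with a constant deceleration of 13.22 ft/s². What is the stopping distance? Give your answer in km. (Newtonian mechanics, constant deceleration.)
d = v₀² / (2a) (with unit conversion) = 0.108 km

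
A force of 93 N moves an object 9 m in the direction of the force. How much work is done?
W = Fd = 93×9 = 837.0 J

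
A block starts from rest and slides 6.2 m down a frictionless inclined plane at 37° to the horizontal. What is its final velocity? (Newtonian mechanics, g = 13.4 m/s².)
a = g sin(θ) = 13.4 × sin(37°) = 8.06 m/s²
v = √(2ad) = √(2 × 8.06 × 6.2) = 10.0 m/s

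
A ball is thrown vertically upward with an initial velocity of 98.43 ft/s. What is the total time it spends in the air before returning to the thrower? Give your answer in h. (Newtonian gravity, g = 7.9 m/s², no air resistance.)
t_total = 2v₀/g (with unit conversion) = 0.00211 h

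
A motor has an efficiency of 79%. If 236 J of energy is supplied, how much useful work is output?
W_out = η × W_in = 0.79 × 236 = 186.44 J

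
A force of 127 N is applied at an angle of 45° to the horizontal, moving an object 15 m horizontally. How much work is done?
W = Fd cosθ = 127×15×cos(45°) = 1347.0 J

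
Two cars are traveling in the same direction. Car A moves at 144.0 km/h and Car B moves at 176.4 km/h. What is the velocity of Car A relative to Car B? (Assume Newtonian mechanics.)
v_rel = v_A - v_B = 144.0 - 176.4 = -32.4 km/h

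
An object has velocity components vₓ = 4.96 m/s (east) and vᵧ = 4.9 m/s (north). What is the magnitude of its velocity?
|v| = √(vₓ² + vᵧ²) = √(4.96² + 4.9²) = √(48.6116) = 6.97 m/s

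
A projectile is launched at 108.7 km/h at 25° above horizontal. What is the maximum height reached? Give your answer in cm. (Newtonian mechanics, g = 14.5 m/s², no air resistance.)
H = v₀²sin²(θ)/(2g) (with unit conversion) = 561.5 cm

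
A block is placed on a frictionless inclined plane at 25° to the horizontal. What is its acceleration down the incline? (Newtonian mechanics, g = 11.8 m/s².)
a = g sin(θ) = 11.8 × sin(25°) = 11.8 × 0.4226 = 4.99 m/s²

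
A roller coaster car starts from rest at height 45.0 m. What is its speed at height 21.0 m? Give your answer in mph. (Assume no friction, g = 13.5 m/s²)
mgh₁ = ½mv₂² + mgh₂ → v₂ = √(2g(h₁−h₂)) = √(2×13.5×(45−21)) = 25.46 m/s = 56.94 mph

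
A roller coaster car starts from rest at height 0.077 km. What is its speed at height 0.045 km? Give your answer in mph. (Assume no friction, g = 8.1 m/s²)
mgh₁ = ½mv₂² + mgh₂ → v₂ = √(2g(h₁−h₂)) = √(2×8.1×(77−45)) = 22.77 m/s = 50.93 mph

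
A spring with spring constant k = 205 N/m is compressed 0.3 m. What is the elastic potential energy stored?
PE = ½kx² = ½×205×0.3² = 9.225 J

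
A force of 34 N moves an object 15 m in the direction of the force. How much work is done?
W = Fd = 34×15 = 510.0 J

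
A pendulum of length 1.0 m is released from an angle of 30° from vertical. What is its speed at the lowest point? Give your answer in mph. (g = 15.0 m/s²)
h = L(1 − cosθ) = 1.0×(1 − cos30°) = 0.134 m
v = √(2gh) = √(2×15.0×0.134) = 2.005 m/s = 4.485 mph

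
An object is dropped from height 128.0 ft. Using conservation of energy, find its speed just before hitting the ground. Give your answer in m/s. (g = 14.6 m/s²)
mgh = ½mv² → v = √(2gh) = √(2×14.6×39.01) = 33.75 m/s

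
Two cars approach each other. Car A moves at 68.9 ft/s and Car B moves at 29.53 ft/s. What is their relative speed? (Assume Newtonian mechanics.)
v_rel = v_A + v_B = 68.9 + 29.53 = 98.43 ft/s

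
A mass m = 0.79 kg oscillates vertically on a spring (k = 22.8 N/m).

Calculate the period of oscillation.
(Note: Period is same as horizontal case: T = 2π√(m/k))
T = 2π√(m/k) = 2π√(0.79/22.8) = 1.17 s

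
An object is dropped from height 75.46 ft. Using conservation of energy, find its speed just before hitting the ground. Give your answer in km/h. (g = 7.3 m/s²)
mgh = ½mv² → v = √(2gh) = √(2×7.3×23) = 18.32 m/s = 65.97 km/h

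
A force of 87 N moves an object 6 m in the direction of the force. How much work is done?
W = Fd = 87×6 = 522.0 J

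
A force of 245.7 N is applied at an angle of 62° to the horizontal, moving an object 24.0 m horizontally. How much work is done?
W = Fd cosθ = 245.7×24.0×cos(62°) = 2768.4 J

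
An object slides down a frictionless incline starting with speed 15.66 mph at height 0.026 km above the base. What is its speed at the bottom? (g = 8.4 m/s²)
½mv₀² + mgh = ½mv² → v = √(v₀² + 2gh) = √(7.001² + 2×8.4×26) = 22.04 m/s = 49.3 mph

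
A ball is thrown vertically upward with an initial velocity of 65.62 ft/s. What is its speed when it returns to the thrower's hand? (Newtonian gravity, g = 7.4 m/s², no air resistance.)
By conservation of energy, the ball returns at the same speed = 65.62 ft/s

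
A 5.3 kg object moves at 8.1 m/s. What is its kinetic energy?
KE = ½mv² = ½×5.3×8.1² = 173.8665 J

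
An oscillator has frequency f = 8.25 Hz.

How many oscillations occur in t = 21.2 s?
n = f×t = 8.25×21.2 = 174.9 oscillations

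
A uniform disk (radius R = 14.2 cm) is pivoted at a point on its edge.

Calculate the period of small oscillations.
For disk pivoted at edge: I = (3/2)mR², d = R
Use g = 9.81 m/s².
I/m = (3/2)R² = 0.03025 m²; d = R = 0.142 m
T = 2π√((3/2)R²/(gR)) = 2π√(3R/(2g)) = 0.9258 s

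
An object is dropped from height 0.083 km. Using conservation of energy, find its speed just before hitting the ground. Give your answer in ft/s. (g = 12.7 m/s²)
mgh = ½mv² → v = √(2gh) = √(2×12.7×83) = 45.92 m/s = 150.6 ft/s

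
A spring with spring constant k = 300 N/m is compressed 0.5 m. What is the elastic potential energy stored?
PE = ½kx² = ½×300×0.5² = 37.5 J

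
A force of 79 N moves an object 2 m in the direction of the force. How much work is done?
W = Fd = 79×2 = 158.0 J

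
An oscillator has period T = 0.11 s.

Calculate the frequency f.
f = 1/T = 1/0.11 = 9.091 Hz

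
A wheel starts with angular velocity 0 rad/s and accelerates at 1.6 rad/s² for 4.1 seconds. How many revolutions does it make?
θ = ω₀t + ½αt² = 0×4.1 + ½×1.6×4.1² = 13.45 rad
Revolutions = θ/(2π) = 13.45/(2π) = 2.14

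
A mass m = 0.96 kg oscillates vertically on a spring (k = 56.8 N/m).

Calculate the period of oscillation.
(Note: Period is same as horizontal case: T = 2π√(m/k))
T = 2π√(m/k) = 2π√(0.96/56.8) = 0.8168 s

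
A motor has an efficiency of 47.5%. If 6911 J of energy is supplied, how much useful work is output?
W_out = η × W_in = 0.475 × 6911 = 3282.7 J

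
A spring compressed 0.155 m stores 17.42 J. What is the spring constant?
PE = ½kx² → k = 2PE/x² = 2×17.42/0.155² = 1450.0 N/m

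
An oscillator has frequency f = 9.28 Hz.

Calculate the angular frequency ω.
ω = 2πf = 2π×9.28 = 58.31 rad/s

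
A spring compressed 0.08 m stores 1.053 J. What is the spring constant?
PE = ½kx² → k = 2PE/x² = 2×1.053/0.08² = 329.1 N/m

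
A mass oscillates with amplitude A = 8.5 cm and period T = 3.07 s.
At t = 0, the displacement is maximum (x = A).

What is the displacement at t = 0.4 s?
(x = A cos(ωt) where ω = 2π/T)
ω = 2π/T = 2π/3.07 = 2.047 rad/s
x = A cos(ωt) = 8.5×cos(2.047×0.4) = 5.807 cm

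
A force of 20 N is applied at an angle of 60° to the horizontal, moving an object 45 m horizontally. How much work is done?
W = Fd cosθ = 20×45×cos(60°) = 450.0 J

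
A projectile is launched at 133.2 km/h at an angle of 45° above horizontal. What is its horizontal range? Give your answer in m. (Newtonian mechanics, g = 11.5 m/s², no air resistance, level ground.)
R = v₀² sin(2θ) / g (with unit conversion) = 119.0 m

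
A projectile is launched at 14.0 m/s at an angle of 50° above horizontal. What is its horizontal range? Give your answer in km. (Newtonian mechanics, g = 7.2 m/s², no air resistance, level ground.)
R = v₀² sin(2θ) / g (with unit conversion) = 0.02681 km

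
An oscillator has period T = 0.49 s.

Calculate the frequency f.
f = 1/T = 1/0.49 = 2.041 Hz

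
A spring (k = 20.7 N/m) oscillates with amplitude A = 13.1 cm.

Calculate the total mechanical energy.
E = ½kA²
E = ½kA² = ½×20.7×(0.131)² = 0.1776 J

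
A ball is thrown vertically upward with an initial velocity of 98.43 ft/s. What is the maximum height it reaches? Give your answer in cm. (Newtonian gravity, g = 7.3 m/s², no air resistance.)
h_max = v₀²/(2g) (with unit conversion) = 6165.0 cm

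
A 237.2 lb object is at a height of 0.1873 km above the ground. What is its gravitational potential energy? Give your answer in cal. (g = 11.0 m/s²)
PE = mgh = 107.6 kg × 11.0 m/s² × 187.3 m = 2.217e+05 J = 52980.0 cal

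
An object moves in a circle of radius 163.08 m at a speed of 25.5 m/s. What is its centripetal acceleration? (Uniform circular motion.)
a_c = v²/r = 25.5²/163.08 = 650.25/163.08 = 3.99 m/s²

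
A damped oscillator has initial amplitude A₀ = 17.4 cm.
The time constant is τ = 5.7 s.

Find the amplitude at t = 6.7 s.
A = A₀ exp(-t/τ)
A = A₀ exp(−t/τ) = 17.4×exp(−6.7/5.7) = 5.371 cm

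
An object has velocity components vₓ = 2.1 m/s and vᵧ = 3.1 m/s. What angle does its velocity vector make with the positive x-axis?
θ = arctan(vᵧ/vₓ) = arctan(3.1/2.1) = 55.89°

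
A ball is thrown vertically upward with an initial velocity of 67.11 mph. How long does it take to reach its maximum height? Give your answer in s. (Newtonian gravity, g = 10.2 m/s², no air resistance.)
t_up = v₀/g (with unit conversion) = 2.941 s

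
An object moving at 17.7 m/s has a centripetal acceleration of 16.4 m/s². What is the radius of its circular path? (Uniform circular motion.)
r = v²/a_c = 17.7²/16.4 = 19.1 m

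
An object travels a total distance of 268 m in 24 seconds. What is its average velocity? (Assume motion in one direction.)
v_avg = Δd / Δt = 268 / 24 = 11.17 m/s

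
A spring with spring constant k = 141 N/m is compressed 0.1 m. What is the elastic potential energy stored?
PE = ½kx² = ½×141×0.1² = 0.705 J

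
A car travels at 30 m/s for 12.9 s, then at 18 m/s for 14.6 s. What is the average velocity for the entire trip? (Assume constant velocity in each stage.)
d₁ = v₁t₁ = 30 × 12.9 = 387 m
d₂ = v₂t₂ = 18 × 14.6 = 262.8 m
d_total = 649.8 m, t_total = 27.5 s
v_avg = d_total/t_total = 649.8/27.5 = 23.63 m/s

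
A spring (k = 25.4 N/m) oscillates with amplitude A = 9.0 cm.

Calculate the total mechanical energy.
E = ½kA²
E = ½kA² = ½×25.4×(0.09)² = 0.1029 J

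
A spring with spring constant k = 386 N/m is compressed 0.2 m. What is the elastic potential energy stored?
PE = ½kx² = ½×386×0.2² = 7.72 J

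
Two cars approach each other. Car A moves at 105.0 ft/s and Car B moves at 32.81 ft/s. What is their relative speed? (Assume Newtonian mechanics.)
v_rel = v_A + v_B = 105.0 + 32.81 = 137.8 ft/s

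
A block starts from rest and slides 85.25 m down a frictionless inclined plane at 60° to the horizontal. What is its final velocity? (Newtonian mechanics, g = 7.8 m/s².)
a = g sin(θ) = 7.8 × sin(60°) = 6.75 m/s²
v = √(2ad) = √(2 × 6.75 × 85.25) = 33.94 m/s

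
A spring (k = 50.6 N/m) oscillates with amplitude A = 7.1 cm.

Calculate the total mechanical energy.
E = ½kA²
E = ½kA² = ½×50.6×(0.071)² = 0.1275 J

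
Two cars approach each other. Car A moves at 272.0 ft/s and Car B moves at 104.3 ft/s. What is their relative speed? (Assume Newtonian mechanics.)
v_rel = v_A + v_B = 272.0 + 104.3 = 376.3 ft/s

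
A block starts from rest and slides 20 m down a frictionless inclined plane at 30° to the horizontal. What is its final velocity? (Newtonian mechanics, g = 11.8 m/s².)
a = g sin(θ) = 11.8 × sin(30°) = 5.9 m/s²
v = √(2ad) = √(2 × 5.9 × 20) = 15.36 m/s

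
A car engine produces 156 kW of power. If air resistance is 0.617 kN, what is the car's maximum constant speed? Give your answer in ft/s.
P = Fv → v = P/F = 156000 W / 617 N = 252.8 m/s = 829.5 ft/s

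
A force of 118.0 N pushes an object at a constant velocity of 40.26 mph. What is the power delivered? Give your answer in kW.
P = Fv = 118 N × 18 m/s = 2124 W = 2.124 kW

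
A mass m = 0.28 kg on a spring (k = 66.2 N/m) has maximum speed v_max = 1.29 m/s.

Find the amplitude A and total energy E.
½mv²_max = ½kA² → A = v_max√(m/k) = 1.29×√(0.28/66.2) = 0.0839 m = 8.39 cm
E = ½mv²_max = ½×0.28×1.29² = 0.233 J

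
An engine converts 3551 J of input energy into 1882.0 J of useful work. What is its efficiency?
η = W_out/W_in = 1882.0/3551 = 0.53 = 53.0%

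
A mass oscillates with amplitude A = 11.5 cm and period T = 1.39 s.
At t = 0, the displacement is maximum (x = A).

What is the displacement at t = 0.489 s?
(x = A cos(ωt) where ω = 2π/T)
ω = 2π/T = 2π/1.39 = 4.52 rad/s
x = A cos(ωt) = 11.5×cos(4.52×0.489) = -6.864 cm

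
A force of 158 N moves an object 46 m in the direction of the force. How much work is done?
W = Fd = 158×46 = 7268.0 J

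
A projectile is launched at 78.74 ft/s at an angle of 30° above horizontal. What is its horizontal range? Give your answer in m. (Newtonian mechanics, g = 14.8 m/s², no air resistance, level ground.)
R = v₀² sin(2θ) / g (with unit conversion) = 33.7 m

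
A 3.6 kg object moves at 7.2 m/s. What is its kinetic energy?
KE = ½mv² = ½×3.6×7.2² = 93.312 J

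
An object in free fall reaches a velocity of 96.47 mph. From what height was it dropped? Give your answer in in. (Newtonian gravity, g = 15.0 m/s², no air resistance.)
h = v²/(2g) (with unit conversion) = 2441.0 in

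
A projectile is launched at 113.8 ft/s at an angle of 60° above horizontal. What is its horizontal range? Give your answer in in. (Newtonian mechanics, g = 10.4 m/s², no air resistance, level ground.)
R = v₀² sin(2θ) / g (with unit conversion) = 3944.0 in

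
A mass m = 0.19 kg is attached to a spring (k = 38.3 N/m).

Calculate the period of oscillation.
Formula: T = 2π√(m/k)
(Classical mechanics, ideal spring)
T = 2π√(m/k) = 2π√(0.19/38.3) = 0.4425 s; f = 1/T = 2.26 Hz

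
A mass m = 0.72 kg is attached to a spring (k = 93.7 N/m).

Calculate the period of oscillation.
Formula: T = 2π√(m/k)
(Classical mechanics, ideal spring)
T = 2π√(m/k) = 2π√(0.72/93.7) = 0.5508 s; f = 1/T = 1.816 Hz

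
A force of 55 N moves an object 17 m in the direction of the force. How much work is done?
W = Fd = 55×17 = 935.0 J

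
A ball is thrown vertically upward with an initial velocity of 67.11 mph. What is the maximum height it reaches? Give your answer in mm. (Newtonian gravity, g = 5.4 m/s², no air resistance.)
h_max = v₀²/(2g) (with unit conversion) = 83340.0 mm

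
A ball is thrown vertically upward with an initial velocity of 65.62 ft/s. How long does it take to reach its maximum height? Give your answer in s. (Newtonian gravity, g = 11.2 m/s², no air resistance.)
t_up = v₀/g (with unit conversion) = 1.786 s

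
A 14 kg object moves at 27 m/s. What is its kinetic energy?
KE = ½mv² = ½×14×27² = 5103.0 J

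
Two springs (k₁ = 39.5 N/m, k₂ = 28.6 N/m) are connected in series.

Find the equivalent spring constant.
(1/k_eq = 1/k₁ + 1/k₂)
1/k_eq = 1/39.5 + 1/28.6 = 0.060281; k_eq = 16.59 N/m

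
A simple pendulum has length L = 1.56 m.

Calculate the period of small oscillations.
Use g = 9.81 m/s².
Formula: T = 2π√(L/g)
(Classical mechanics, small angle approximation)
T = 2π√(L/g) = 2π√(1.56/9.81) = 2.506 s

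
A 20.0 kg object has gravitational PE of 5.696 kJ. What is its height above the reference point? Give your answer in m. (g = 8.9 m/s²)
PE = mgh → h = PE/(mg) = 5696 J / (20 kg × 8.9 m/s²) = 32 m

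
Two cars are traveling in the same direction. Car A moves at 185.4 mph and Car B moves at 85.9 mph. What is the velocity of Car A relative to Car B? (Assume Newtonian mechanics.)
v_rel = v_A - v_B = 185.4 - 85.9 = 99.5 mph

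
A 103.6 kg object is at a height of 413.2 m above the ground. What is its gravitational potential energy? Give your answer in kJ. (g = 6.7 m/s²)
PE = mgh = 103.6 kg × 6.7 m/s² × 413.2 m = 2.868e+05 J = 286.8 kJ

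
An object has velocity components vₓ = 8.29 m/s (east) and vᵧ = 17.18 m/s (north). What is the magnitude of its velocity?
|v| = √(vₓ² + vᵧ²) = √(8.29² + 17.18²) = √(363.876) = 19.08 m/s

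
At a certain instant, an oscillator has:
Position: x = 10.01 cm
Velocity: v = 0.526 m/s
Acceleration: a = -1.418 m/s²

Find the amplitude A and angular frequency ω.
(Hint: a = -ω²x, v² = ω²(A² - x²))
a = −ω²x → ω = √(|a|/x) = √(1.418/0.1001) = 3.764 rad/s
v² = ω²(A² − x²) → A = √(x² + v²/ω²) = √(0.1001² + 0.526²/3.764²) = 0.1719 m = 17.19 cm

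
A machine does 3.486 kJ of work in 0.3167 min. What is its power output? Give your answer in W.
P = W/t = 3486 J / 19 s = 183.5 W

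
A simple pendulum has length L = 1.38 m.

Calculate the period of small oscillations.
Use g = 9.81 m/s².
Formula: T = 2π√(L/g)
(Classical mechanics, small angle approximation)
T = 2π√(L/g) = 2π√(1.38/9.81) = 2.357 s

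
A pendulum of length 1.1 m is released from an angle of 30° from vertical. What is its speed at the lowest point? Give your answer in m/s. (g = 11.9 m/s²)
h = L(1 − cosθ) = 1.1×(1 − cos30°) = 0.1474 m
v = √(2gh) = √(2×11.9×0.1474) = 1.873 m/s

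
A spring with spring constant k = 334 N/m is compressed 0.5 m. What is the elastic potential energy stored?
PE = ½kx² = ½×334×0.5² = 41.75 J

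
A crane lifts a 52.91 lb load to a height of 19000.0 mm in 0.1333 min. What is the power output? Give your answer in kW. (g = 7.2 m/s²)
W = mgh = 24×7.2×19 = 3283 J
P = W/t = 3283/7.998 = 410.5 W = 0.4105 kW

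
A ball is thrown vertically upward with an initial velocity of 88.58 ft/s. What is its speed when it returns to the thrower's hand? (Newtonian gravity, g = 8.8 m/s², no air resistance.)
By conservation of energy, the ball returns at the same speed = 88.58 ft/s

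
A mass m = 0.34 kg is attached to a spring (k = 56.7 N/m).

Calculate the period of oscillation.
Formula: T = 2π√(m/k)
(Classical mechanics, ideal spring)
T = 2π√(m/k) = 2π√(0.34/56.7) = 0.4866 s; f = 1/T = 2.055 Hz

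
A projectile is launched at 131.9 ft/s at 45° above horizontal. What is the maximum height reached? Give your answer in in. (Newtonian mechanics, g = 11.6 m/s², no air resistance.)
H = v₀²sin²(θ)/(2g) (with unit conversion) = 1371.0 in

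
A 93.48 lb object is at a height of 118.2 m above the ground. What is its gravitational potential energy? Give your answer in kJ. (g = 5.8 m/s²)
PE = mgh = 42.4 kg × 5.8 m/s² × 118.2 m = 2.907e+04 J = 29.07 kJ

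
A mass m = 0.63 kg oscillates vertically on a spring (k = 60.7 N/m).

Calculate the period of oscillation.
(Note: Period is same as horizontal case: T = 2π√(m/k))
T = 2π√(m/k) = 2π√(0.63/60.7) = 0.6401 s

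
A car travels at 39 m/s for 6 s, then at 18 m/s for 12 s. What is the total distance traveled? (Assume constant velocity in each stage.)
d₁ = v₁t₁ = 39 × 6 = 234 m
d₂ = v₂t₂ = 18 × 12 = 216 m
d_total = 234 + 216 = 450 m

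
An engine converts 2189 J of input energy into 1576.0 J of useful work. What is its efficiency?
η = W_out/W_in = 1576.0/2189 = 0.72 = 72.0%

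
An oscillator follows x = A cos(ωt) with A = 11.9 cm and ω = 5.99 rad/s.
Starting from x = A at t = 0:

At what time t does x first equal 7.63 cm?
cos(ωt) = x/A = 7.63/11.9 = 0.6412
ωt = arccos(0.6412) = 0.8748 rad
t = 0.8748/5.99 = 0.146 s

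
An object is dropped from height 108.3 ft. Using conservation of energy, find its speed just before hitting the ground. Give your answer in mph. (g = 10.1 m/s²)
mgh = ½mv² → v = √(2gh) = √(2×10.1×33.01) = 25.82 m/s = 57.76 mph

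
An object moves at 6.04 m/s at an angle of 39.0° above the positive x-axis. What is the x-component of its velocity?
vₓ = v cos(θ) = 6.04 × cos(39.0°) = 4.69 m/s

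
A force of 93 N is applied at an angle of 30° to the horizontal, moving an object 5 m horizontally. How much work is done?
W = Fd cosθ = 93×5×cos(30°) = 402.7 J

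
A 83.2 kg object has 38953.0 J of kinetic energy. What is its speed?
KE = ½mv² → v = √(2KE/m) = √(2×38953.0/83.2) = 30.6 m/s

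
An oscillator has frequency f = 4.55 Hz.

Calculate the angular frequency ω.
ω = 2πf = 2π×4.55 = 28.59 rad/s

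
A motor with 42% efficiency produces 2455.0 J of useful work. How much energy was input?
W_in = W_out/η = 2455.0/0.42 = 5845.2 J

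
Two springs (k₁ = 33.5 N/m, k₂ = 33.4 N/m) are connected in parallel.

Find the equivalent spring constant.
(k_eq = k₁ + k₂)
k_eq = k₁ + k₂ = 33.5 + 33.4 = 66.9 N/m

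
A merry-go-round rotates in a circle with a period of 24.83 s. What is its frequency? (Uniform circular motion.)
f = 1/T = 1/24.83 = 0.0403 Hz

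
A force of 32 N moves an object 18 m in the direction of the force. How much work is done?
W = Fd = 32×18 = 576.0 J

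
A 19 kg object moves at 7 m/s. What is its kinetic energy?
KE = ½mv² = ½×19×7² = 465.5 J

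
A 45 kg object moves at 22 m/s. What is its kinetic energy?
KE = ½mv² = ½×45×22² = 10890.0 J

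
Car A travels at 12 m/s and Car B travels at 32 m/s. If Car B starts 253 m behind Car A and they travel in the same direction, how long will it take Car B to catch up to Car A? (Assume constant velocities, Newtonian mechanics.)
Relative speed: v_rel = 32 - 12 = 20 m/s
Time to catch: t = d₀/v_rel = 253/20 = 12.65 s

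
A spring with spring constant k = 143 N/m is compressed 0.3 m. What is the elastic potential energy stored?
PE = ½kx² = ½×143×0.3² = 6.435 J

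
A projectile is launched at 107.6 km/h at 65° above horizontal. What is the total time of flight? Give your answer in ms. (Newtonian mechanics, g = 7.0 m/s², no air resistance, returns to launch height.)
T = 2v₀sin(θ)/g (with unit conversion) = 7740.0 ms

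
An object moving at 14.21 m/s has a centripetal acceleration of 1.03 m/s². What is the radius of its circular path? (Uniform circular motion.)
r = v²/a_c = 14.21²/1.03 = 196.04 m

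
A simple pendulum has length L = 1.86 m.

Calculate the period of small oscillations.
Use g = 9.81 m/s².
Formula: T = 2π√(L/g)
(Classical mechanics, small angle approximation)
T = 2π√(L/g) = 2π√(1.86/9.81) = 2.736 s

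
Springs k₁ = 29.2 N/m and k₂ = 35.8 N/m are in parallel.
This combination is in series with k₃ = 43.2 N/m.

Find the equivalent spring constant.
k₁₂ = k₁ + k₂ = 65 N/m (parallel)
1/k_eq = 1/k₁₂ + 1/k₃ → k_eq = 25.95 N/m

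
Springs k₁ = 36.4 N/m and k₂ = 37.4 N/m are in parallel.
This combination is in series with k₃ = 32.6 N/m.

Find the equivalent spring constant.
k₁₂ = k₁ + k₂ = 73.8 N/m (parallel)
1/k_eq = 1/k₁₂ + 1/k₃ → k_eq = 22.61 N/m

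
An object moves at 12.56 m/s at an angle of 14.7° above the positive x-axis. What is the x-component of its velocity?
vₓ = v cos(θ) = 12.56 × cos(14.7°) = 12.15 m/s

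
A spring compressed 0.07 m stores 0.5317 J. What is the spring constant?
PE = ½kx² → k = 2PE/x² = 2×0.5317/0.07² = 217.0 N/m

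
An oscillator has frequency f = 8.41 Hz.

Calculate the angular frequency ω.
ω = 2πf = 2π×8.41 = 52.84 rad/s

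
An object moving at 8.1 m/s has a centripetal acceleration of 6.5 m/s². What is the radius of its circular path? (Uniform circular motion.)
r = v²/a_c = 8.1²/6.5 = 10.09 m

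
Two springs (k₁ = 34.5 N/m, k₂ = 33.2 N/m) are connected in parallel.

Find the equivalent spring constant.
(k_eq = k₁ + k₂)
k_eq = k₁ + k₂ = 34.5 + 33.2 = 67.7 N/m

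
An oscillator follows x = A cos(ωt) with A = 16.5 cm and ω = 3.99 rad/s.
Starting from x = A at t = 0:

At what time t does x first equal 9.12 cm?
cos(ωt) = x/A = 9.12/16.5 = 0.5527
ωt = arccos(0.5527) = 0.9852 rad
t = 0.9852/3.99 = 0.2469 s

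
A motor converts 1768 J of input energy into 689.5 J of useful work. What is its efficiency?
η = W_out/W_in = 689.5/1768 = 0.39 = 39.0%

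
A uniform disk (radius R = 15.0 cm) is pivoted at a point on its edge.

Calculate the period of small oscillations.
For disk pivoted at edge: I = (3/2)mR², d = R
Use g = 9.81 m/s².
I/m = (3/2)R² = 0.03375 m²; d = R = 0.15 m
T = 2π√((3/2)R²/(gR)) = 2π√(3R/(2g)) = 0.9516 s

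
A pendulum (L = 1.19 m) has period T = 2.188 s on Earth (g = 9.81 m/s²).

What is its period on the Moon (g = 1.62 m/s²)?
T = 2π√(L/g), so T_moon/T_earth = √(g_earth/g_moon)
T_moon = 2π√(1.19/1.62) = 5.385 s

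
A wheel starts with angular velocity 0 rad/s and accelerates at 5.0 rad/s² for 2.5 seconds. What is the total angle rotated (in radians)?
θ = ω₀t + ½αt² = 0×2.5 + ½×5.0×2.5² = 15.62 rad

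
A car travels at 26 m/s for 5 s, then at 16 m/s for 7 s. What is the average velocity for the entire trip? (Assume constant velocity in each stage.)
d₁ = v₁t₁ = 26 × 5 = 130 m
d₂ = v₂t₂ = 16 × 7 = 112 m
d_total = 242 m, t_total = 12 s
v_avg = d_total/t_total = 242/12 = 20.17 m/s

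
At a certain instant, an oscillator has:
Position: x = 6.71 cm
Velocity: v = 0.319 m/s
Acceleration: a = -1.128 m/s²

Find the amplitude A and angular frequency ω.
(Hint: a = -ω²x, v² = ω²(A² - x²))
a = −ω²x → ω = √(|a|/x) = √(1.128/0.0671) = 4.1 rad/s
v² = ω²(A² − x²) → A = √(x² + v²/ω²) = √(0.0671² + 0.319²/4.1²) = 0.1027 m = 10.27 cm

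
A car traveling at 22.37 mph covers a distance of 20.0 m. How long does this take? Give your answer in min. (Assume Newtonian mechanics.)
t = d/v (with unit conversion) = 0.03333 min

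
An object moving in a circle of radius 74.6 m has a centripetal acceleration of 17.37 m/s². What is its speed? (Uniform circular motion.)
v = √(a_c × r) = √(17.37 × 74.6) = 36.0 m/s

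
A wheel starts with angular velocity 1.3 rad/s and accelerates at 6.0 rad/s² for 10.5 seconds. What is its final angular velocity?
ω = ω₀ + αt = 1.3 + 6.0 × 10.5 = 64.3 rad/s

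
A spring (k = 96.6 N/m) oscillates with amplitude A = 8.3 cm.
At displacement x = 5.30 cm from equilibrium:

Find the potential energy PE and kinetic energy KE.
E_total = ½kA² = ½×96.6×(0.083)² = 0.3327 J
PE = ½kx² = ½×96.6×(0.053)² = 0.1357 J
KE = E_total − PE = 0.1971 J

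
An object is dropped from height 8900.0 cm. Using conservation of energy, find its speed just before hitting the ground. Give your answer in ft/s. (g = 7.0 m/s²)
mgh = ½mv² → v = √(2gh) = √(2×7.0×89) = 35.3 m/s = 115.8 ft/s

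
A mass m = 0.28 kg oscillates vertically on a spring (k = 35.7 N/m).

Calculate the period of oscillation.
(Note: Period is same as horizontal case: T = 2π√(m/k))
T = 2π√(m/k) = 2π√(0.28/35.7) = 0.5564 s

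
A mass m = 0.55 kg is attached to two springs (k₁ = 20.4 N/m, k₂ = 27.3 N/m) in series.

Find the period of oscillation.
k_eq = k₁k₂/(k₁+k₂) = 11.68 N/m
T = 2π√(m/k_eq) = 2π√(0.55/11.68) = 1.364 s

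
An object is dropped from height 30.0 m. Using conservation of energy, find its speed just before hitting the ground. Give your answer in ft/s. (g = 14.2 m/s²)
mgh = ½mv² → v = √(2gh) = √(2×14.2×30) = 29.19 m/s = 95.76 ft/s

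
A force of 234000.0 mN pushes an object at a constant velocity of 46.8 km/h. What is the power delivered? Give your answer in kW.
P = Fv = 234 N × 13 m/s = 3042 W = 3.042 kW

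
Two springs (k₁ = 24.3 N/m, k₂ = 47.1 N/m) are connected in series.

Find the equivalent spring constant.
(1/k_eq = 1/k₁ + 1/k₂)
1/k_eq = 1/24.3 + 1/47.1 = 0.062384; k_eq = 16.03 N/m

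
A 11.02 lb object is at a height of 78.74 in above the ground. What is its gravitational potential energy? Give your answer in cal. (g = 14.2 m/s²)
PE = mgh = 4.999 kg × 14.2 m/s² × 2 m = 142 J = 33.93 cal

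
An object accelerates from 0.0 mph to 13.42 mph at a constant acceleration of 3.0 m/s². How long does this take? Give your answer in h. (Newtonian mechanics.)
t = (v - v₀)/a (with unit conversion) = 0.0005555 h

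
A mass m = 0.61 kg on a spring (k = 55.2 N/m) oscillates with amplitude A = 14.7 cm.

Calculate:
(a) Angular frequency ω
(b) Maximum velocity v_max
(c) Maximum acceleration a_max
ω = √(k/m) = √(55.2/0.61) = 9.513 rad/s
v_max = ωA = 9.513×0.147 = 1.398 m/s
a_max = ω²A = 9.513²×0.147 = 13.3 m/s²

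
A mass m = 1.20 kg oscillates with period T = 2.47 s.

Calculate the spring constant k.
T = 2π√(m/k) → k = m(2π/T)² = 1.2×(2π/2.47)² = 7.765 N/m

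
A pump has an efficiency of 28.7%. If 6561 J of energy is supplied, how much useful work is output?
W_out = η × W_in = 0.287 × 6561 = 1883.0 J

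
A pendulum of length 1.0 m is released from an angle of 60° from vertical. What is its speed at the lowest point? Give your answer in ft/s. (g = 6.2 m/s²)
h = L(1 − cosθ) = 1.0×(1 − cos60°) = 0.5 m
v = √(2gh) = √(2×6.2×0.5) = 2.49 m/s = 8.169 ft/s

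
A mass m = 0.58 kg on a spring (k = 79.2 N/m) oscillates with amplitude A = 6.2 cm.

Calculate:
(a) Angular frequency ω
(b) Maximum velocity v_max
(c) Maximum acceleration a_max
ω = √(k/m) = √(79.2/0.58) = 11.69 rad/s
v_max = ωA = 11.69×0.062 = 0.7245 m/s
a_max = ω²A = 11.69²×0.062 = 8.466 m/s²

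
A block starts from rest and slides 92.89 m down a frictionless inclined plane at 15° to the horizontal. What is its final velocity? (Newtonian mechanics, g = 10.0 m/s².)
a = g sin(θ) = 10.0 × sin(15°) = 2.59 m/s²
v = √(2ad) = √(2 × 2.59 × 92.89) = 21.93 m/s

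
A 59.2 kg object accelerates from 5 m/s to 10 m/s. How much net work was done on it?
W_net = ΔKE = ½m(v₂² − v₁²) = ½×59.2×(10² − 5²) = 2220.0 J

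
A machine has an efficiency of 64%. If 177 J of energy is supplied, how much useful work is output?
W_out = η × W_in = 0.64 × 177 = 113.28 J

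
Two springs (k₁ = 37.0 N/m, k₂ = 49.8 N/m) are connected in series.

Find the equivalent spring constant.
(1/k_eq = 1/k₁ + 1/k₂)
1/k_eq = 1/37.0 + 1/49.8 = 0.047107; k_eq = 21.23 N/m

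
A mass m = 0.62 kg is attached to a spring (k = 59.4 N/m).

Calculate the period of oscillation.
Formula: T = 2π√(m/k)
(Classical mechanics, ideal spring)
T = 2π√(m/k) = 2π√(0.62/59.4) = 0.6419 s; f = 1/T = 1.558 Hz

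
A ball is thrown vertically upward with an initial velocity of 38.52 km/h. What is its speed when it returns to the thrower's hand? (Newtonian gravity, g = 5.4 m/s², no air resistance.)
By conservation of energy, the ball returns at the same speed = 38.52 km/h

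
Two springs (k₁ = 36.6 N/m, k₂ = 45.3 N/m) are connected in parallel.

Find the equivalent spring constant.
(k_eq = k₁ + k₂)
k_eq = k₁ + k₂ = 36.6 + 45.3 = 81.9 N/m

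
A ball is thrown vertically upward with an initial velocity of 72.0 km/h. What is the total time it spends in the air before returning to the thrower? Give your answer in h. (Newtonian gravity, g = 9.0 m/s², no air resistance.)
t_total = 2v₀/g (with unit conversion) = 0.001235 h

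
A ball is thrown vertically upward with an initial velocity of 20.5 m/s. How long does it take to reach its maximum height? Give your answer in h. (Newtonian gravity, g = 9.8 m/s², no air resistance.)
t_up = v₀/g (with unit conversion) = 0.0005811 h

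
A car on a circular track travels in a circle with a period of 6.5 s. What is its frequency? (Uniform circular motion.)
f = 1/T = 1/6.5 = 0.1538 Hz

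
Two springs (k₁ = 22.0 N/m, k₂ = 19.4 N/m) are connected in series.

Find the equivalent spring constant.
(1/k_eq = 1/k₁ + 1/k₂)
1/k_eq = 1/22.0 + 1/19.4 = 0.097001; k_eq = 10.31 N/m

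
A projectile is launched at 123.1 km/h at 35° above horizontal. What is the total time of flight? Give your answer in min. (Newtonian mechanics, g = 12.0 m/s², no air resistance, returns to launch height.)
T = 2v₀sin(θ)/g (with unit conversion) = 0.05448 min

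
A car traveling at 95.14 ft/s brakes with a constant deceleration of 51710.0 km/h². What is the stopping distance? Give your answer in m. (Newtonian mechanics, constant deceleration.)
d = v₀² / (2a) (with unit conversion) = 105.4 m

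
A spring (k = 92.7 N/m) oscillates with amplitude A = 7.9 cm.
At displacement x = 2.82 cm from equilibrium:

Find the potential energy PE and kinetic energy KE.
E_total = ½kA² = ½×92.7×(0.079)² = 0.2893 J
PE = ½kx² = ½×92.7×(0.0282)² = 0.03686 J
KE = E_total − PE = 0.2524 J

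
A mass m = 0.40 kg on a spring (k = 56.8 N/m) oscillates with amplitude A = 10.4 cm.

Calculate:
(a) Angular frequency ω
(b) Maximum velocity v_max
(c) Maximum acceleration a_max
ω = √(k/m) = √(56.8/0.4) = 11.92 rad/s
v_max = ωA = 11.92×0.104 = 1.239 m/s
a_max = ω²A = 11.92²×0.104 = 14.77 m/s²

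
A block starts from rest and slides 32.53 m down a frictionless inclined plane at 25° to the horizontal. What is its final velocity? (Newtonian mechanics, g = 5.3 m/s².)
a = g sin(θ) = 5.3 × sin(25°) = 2.24 m/s²
v = √(2ad) = √(2 × 2.24 × 32.53) = 12.07 m/s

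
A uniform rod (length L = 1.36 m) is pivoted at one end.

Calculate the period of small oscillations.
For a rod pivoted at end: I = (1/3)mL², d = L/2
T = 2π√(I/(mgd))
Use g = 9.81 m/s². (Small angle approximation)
I/m = (1/3)L² = 0.6165 m²; d = L/2 = 0.68 m
T = 2π√(I/(mgd)) = 2π√(0.6165/(9.81×0.68)) = 1.91 s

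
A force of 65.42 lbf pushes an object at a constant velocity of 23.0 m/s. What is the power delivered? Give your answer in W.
P = Fv = 291 N × 23 m/s = 6693 W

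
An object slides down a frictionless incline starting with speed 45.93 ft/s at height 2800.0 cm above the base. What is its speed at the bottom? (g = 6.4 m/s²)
½mv₀² + mgh = ½mv² → v = √(v₀² + 2gh) = √(14² + 2×6.4×28) = 23.55 m/s = 77.25 ft/s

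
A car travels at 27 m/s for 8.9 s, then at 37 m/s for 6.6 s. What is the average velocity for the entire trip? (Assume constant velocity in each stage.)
d₁ = v₁t₁ = 27 × 8.9 = 240.3 m
d₂ = v₂t₂ = 37 × 6.6 = 244.2 m
d_total = 484.5 m, t_total = 15.5 s
v_avg = d_total/t_total = 484.5/15.5 = 31.26 m/s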